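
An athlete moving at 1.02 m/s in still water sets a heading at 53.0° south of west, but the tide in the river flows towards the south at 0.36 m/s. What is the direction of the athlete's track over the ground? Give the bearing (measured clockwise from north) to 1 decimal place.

207.6°

Taking east as x and north as y: velocity relative to the water = (-0.614, -0.815) m/s; the water relative to ground = (0.000, -0.360) m/s.
Velocity relative to ground = (-0.614, -0.815) + (0.000, -0.360) = (-0.614, -1.175) m/s.
Bearing = atan2(-0.61, -1.17) = 207.59° clockwise from north.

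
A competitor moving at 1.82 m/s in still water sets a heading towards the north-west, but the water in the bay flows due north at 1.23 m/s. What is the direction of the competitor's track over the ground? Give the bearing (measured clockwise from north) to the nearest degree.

Taking east as x and north as y: velocity relative to the water = (-1.287, 1.287) m/s; the water relative to ground = (0.000, 1.230) m/s.
Velocity relative to ground = (-1.287, 1.287) + (0.000, 1.230) = (-1.287, 2.517) m/s.
Bearing = atan2(-1.29, 2.52) = 332.92° clockwise from north.

333°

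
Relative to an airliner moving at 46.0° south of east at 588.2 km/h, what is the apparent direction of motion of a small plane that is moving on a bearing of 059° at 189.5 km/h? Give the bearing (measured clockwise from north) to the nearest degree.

335°

Taking east as x and north as y: small plane velocity = (162.433, 97.600) km/h; airliner velocity = (408.598, -423.116) km/h.
Velocity of small plane relative to airliner = (162.433, 97.600) − (408.598, -423.116) = (-246.165, 520.715) km/h.
Bearing = atan2(-246.16, 520.72) = 334.70° clockwise from north.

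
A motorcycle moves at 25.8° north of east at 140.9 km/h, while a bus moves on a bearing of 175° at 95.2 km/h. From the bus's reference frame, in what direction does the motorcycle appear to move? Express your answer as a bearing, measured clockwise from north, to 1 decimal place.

Taking east as x and north as y: motorcycle velocity = (126.855, 61.324) km/h; bus velocity = (8.297, -94.838) km/h.
Velocity of motorcycle relative to bus = (126.855, 61.324) − (8.297, -94.838) = (118.558, 156.162) km/h.
Bearing = atan2(118.56, 156.16) = 37.21° clockwise from north.

037.2°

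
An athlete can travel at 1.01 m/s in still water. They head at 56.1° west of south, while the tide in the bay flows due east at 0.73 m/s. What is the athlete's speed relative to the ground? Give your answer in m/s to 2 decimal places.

Taking east as x and north as y: velocity relative to the water = (-0.838, -0.563) m/s; the water relative to ground = (0.730, 0.000) m/s.
Velocity relative to ground = (-0.838, -0.563) + (0.730, 0.000) = (-0.108, -0.563) m/s.
Speed = |(-0.108, -0.563)| = 0.574 m/s.

0.57 m/s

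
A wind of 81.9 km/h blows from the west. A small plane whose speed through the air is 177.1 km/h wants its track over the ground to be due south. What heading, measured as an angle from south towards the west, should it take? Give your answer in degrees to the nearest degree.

The wind pushes perpendicular to the desired track; the heading must have a component into the wind equal to 81.9 km/h: 177.1 sin θ = 81.9.
sin θ = 0.4625, so θ = 27.545°.

28°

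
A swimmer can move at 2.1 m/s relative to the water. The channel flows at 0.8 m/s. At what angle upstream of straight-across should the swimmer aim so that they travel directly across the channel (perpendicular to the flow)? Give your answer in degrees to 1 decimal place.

To cancel the current, the upstream component of the swimmer's velocity must equal the flow: 2.1 sin θ = 0.8.
sin θ = 0.8 / 2.1 = 0.3810.
θ = arcsin(0.3810) = 22.393°.

22.4°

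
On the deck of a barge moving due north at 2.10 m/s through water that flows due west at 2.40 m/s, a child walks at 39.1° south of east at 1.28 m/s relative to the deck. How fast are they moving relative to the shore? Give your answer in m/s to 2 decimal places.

1.91 m/s

In east/north components (m/s): child relative to barge = (0.993, -0.807); barge relative to water = (0.000, 2.100); water relative to ground = (-2.400, 0.000).
Sum = (-1.407, 1.293) m/s.
Speed = |(-1.407, 1.293)| = 1.910 m/s.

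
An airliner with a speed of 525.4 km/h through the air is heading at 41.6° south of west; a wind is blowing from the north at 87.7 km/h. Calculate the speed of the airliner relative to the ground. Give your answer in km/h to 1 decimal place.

Taking east as x and north as y: velocity relative to the air = (-392.893, -348.827) km/h; the air relative to ground = (0.000, -87.700) km/h.
Velocity relative to ground = (-392.893, -348.827) + (0.000, -87.700) = (-392.893, -436.527) km/h.
Speed = |(-392.893, -436.527)| = 587.299 km/h.

587.3 km/h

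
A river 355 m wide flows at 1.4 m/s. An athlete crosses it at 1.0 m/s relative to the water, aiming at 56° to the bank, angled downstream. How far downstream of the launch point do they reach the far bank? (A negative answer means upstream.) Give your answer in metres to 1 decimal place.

838.9 m

Perpendicular speed = 0.829 m/s; crossing time = 355 / 0.829 = 428.207 s.
Net downstream speed = 1.959 m/s.
Drift = 1.959 × 428.207 = 838.941 m (downstream).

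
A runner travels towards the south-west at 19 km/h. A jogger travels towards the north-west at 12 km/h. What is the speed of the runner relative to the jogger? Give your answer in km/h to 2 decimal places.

Taking east as x and north as y: runner velocity = (-13.435, -13.435) km/h; jogger velocity = (-8.485, 8.485) km/h.
Velocity of runner relative to jogger = (-13.435, -13.435) − (-8.485, 8.485) = (-4.950, -21.920) km/h.
Magnitude = |(-4.950, -21.920)| = 22.472 km/h.

22.47 km/h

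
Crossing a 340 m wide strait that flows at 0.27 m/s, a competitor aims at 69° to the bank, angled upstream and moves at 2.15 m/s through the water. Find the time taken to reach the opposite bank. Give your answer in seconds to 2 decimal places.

169.39 s

The component of the competitor's velocity perpendicular to the bank is 2.15 × sin 69° = 2.007 m/s.
The flow acts along the bank and has no component across it.
Time = 340 / 2.007 = 169.390 s.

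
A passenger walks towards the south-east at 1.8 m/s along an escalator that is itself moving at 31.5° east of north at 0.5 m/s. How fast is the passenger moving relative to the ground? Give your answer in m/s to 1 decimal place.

1.8 m/s

Taking east as x and north as y: escalator velocity = (0.261, 0.426) m/s; passenger velocity relative to escalator = (1.273, -1.273) m/s.
Velocity relative to ground = (0.261, 0.426) + (1.273, -1.273) = (1.534, -0.846) m/s.
Speed = |(1.534, -0.846)| = 1.752 m/s.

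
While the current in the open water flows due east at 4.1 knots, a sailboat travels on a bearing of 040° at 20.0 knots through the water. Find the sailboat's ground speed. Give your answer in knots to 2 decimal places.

22.85 knots

Taking east as x and north as y: velocity relative to the water = (12.856, 15.321) knots; the water relative to ground = (4.100, 0.000) knots.
Velocity relative to ground = (12.856, 15.321) + (4.100, 0.000) = (16.956, 15.321) knots.
Speed = |(16.956, 15.321)| = 22.852 knots.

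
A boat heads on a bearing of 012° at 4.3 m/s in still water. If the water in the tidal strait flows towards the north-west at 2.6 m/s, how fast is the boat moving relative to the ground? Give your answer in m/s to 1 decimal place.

Taking east as x and north as y: velocity relative to the water = (0.894, 4.206) m/s; the water relative to ground = (-1.838, 1.838) m/s.
Velocity relative to ground = (0.894, 4.206) + (-1.838, 1.838) = (-0.944, 6.045) m/s.
Speed = |(-0.944, 6.045)| = 6.118 m/s.

6.1 m/s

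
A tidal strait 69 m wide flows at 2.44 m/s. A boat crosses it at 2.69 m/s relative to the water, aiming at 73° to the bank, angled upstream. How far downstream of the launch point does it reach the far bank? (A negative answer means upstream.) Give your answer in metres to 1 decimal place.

Perpendicular speed = 2.572 m/s; crossing time = 69 / 2.572 = 26.823 s.
Net downstream speed = 1.654 m/s.
Drift = 1.654 × 26.823 = 44.352 m (downstream).

44.4 m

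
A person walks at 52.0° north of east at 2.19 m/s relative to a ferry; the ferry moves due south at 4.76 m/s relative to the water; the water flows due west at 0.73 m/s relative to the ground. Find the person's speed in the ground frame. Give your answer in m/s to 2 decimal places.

3.10 m/s

In east/north components (m/s): person relative to ferry = (1.348, 1.726); ferry relative to water = (0.000, -4.760); water relative to ground = (-0.730, 0.000).
Sum = (0.618, -3.034) m/s.
Speed = |(0.618, -3.034)| = 3.097 m/s.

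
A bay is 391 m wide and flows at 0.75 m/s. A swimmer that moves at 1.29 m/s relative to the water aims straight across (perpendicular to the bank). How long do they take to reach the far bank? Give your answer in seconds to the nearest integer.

The component of the swimmer's velocity perpendicular to the bank is 1.29 m/s.
The flow acts along the bank and has no component across it.
Time = 391 / 1.290 = 303.101 s.

303 s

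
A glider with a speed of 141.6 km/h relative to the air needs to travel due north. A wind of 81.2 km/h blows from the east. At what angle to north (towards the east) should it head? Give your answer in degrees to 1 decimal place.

35.0°

The wind pushes perpendicular to the desired track; the heading must have a component into the wind equal to 81.2 km/h: 141.6 sin θ = 81.2.
sin θ = 0.5734, so θ = 34.991°.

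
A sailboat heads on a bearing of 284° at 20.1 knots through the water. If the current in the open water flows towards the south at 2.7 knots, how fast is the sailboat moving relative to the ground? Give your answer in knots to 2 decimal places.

Taking east as x and north as y: velocity relative to the water = (-19.503, 4.863) knots; the water relative to ground = (0.000, -2.700) knots.
Velocity relative to ground = (-19.503, 4.863) + (0.000, -2.700) = (-19.503, 2.163) knots.
Speed = |(-19.503, 2.163)| = 19.622 knots.

19.62 knots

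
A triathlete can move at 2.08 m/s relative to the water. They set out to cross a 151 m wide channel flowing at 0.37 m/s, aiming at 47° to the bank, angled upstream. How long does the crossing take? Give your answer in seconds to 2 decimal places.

The component of the triathlete's velocity perpendicular to the bank is 2.08 × sin 47° = 1.521 m/s.
The current is parallel to the bank, so it does not affect the crossing time.
Time = 151 / 1.521 = 99.263 s.

99.26 s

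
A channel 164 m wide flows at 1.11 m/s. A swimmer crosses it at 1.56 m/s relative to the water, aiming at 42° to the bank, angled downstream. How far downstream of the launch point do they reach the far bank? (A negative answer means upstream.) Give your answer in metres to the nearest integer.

Perpendicular speed = 1.044 m/s; crossing time = 164 / 1.044 = 157.112 s.
Net downstream speed = 2.269 m/s.
Drift = 2.269 × 157.112 = 356.534 m (downstream).

357 m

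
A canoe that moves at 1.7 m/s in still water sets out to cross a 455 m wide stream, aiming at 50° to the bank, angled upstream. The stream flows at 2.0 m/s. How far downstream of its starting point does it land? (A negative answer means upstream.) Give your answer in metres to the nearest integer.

317 m

Perpendicular speed = 1.302 m/s; crossing time = 455 / 1.302 = 349.388 s.
Net downstream speed = 0.907 m/s.
Drift = 0.907 × 349.388 = 316.987 m (downstream).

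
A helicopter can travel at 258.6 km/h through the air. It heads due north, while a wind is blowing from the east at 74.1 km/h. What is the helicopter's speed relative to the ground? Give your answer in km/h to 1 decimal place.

Taking east as x and north as y: velocity relative to the air = (0.000, 258.600) km/h; the air relative to ground = (-74.100, 0.000) km/h.
Velocity relative to ground = (0.000, 258.600) + (-74.100, 0.000) = (-74.100, 258.600) km/h.
Speed = |(-74.100, 258.600)| = 269.007 km/h.

269.0 km/h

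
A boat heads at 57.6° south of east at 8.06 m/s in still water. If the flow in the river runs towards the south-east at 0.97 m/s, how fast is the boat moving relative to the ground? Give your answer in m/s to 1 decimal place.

9.0 m/s

Taking east as x and north as y: velocity relative to the water = (4.319, -6.805) m/s; the water relative to ground = (0.686, -0.686) m/s.
Velocity relative to ground = (4.319, -6.805) + (0.686, -0.686) = (5.005, -7.491) m/s.
Speed = |(5.005, -7.491)| = 9.009 m/s.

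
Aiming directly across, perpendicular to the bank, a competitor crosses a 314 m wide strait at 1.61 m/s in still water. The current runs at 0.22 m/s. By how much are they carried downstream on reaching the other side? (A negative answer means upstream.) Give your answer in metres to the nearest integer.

Perpendicular speed = 1.610 m/s; crossing time = 314 / 1.610 = 195.031 s.
Net downstream speed = 0.220 m/s.
Drift = 0.220 × 195.031 = 42.907 m (downstream).

43 m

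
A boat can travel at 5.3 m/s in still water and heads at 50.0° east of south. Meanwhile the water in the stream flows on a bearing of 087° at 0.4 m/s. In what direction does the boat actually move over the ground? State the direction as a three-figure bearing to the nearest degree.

127°

Taking east as x and north as y: velocity relative to the water = (4.060, -3.407) m/s; the water relative to ground = (0.399, 0.021) m/s.
Velocity relative to ground = (4.060, -3.407) + (0.399, 0.021) = (4.459, -3.386) m/s.
Bearing = atan2(4.46, -3.39) = 127.21° clockwise from north.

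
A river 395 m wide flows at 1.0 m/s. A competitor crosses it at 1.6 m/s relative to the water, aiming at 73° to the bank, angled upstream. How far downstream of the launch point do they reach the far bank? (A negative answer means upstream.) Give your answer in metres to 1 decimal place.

Perpendicular speed = 1.530 m/s; crossing time = 395 / 1.530 = 258.155 s.
Net downstream speed = 0.532 m/s.
Drift = 0.532 × 258.155 = 137.392 m (downstream).

137.4 m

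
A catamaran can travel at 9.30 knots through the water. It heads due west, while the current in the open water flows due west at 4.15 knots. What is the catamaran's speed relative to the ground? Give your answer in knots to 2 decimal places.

13.45 knots

Taking east as x and north as y: velocity relative to the water = (-9.300, 0.000) knots; the water relative to ground = (-4.150, 0.000) knots.
Velocity relative to ground = (-9.300, 0.000) + (-4.150, 0.000) = (-13.450, 0.000) knots.
Speed = |(-13.450, 0.000)| = 13.450 knots.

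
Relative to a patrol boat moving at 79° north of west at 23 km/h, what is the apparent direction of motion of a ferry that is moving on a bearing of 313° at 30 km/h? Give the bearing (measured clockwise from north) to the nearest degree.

263°

Taking east as x and north as y: ferry velocity = (-21.941, 20.460) km/h; patrol boat velocity = (-4.389, 22.577) km/h.
Velocity of ferry relative to patrol boat = (-21.941, 20.460) − (-4.389, 22.577) = (-17.552, -2.117) km/h.
Bearing = atan2(-17.55, -2.12) = 263.12° clockwise from north.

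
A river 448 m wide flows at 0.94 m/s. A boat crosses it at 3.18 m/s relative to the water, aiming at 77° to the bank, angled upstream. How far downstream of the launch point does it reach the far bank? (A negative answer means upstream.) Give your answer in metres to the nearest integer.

32 m

Perpendicular speed = 3.098 m/s; crossing time = 448 / 3.098 = 144.586 s.
Net downstream speed = 0.225 m/s.
Drift = 0.225 × 144.586 = 32.482 m (downstream).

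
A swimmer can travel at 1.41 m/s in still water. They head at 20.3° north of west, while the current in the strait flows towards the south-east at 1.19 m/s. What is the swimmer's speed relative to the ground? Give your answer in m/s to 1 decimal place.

Taking east as x and north as y: velocity relative to the water = (-1.322, 0.489) m/s; the water relative to ground = (0.841, -0.841) m/s.
Velocity relative to ground = (-1.322, 0.489) + (0.841, -0.841) = (-0.481, -0.352) m/s.
Speed = |(-0.481, -0.352)| = 0.596 m/s.

0.6 m/s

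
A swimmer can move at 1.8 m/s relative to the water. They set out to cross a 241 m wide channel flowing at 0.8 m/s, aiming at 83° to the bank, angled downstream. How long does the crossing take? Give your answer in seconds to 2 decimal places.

134.89 s

The component of the swimmer's velocity perpendicular to the bank is 1.8 × sin 83° = 1.787 m/s.
Only the cross-stream component determines the crossing time; the current contributes nothing perpendicular to the bank.
Time = 241 / 1.787 = 134.894 s.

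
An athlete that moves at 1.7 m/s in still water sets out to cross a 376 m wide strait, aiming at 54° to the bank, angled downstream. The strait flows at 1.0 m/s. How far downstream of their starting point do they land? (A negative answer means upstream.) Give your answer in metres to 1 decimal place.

546.6 m

Perpendicular speed = 1.375 m/s; crossing time = 376 / 1.375 = 273.389 s.
Net downstream speed = 1.999 m/s.
Drift = 1.999 × 273.389 = 546.569 m (downstream).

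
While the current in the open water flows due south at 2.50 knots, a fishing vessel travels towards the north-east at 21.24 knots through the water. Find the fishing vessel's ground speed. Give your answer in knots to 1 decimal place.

Taking east as x and north as y: velocity relative to the water = (15.019, 15.019) knots; the water relative to ground = (0.000, -2.500) knots.
Velocity relative to ground = (15.019, 15.019) + (0.000, -2.500) = (15.019, 12.519) knots.
Speed = |(15.019, 12.519)| = 19.552 knots.

19.6 knots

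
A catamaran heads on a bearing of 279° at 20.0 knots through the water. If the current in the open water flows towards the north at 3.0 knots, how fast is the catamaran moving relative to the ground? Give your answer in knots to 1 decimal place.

20.7 knots

Taking east as x and north as y: velocity relative to the water = (-19.754, 3.129) knots; the water relative to ground = (0.000, 3.000) knots.
Velocity relative to ground = (-19.754, 3.129) + (0.000, 3.000) = (-19.754, 6.129) knots.
Speed = |(-19.754, 6.129)| = 20.683 knots.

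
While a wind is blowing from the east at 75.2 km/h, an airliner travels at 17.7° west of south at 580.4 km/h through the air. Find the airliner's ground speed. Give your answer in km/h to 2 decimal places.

607.50 km/h

Taking east as x and north as y: velocity relative to the air = (-176.461, -552.925) km/h; the air relative to ground = (-75.200, 0.000) km/h.
Velocity relative to ground = (-176.461, -552.925) + (-75.200, 0.000) = (-251.661, -552.925) km/h.
Speed = |(-251.661, -552.925)| = 607.502 km/h.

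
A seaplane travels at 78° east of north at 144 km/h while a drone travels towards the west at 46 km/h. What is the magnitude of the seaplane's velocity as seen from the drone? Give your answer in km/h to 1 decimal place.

Taking east as x and north as y: seaplane velocity = (140.853, 29.939) km/h; drone velocity = (-46.000, 0.000) km/h.
Velocity of seaplane relative to drone = (140.853, 29.939) − (-46.000, 0.000) = (186.853, 29.939) km/h.
Magnitude = |(186.853, 29.939)| = 189.237 km/h.

189.2 km/h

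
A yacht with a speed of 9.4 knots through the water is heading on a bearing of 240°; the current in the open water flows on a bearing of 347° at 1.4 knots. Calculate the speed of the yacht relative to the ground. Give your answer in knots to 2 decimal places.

9.09 knots

Taking east as x and north as y: velocity relative to the water = (-8.141, -4.700) knots; the water relative to ground = (-0.315, 1.364) knots.
Velocity relative to ground = (-8.141, -4.700) + (-0.315, 1.364) = (-8.456, -3.336) knots.
Speed = |(-8.456, -3.336)| = 9.090 knots.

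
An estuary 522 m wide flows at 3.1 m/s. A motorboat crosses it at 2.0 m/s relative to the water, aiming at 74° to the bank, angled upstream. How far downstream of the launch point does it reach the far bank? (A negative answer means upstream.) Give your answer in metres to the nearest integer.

Perpendicular speed = 1.923 m/s; crossing time = 522 / 1.923 = 271.518 s.
Net downstream speed = 2.549 m/s.
Drift = 2.549 × 271.518 = 692.025 m (downstream).

692 m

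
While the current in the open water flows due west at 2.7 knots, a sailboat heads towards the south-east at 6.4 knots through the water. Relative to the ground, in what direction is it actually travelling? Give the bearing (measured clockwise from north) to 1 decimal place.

158.0°

Taking east as x and north as y: velocity relative to the water = (4.525, -4.525) knots; the water relative to ground = (-2.700, 0.000) knots.
Velocity relative to ground = (4.525, -4.525) + (-2.700, 0.000) = (1.825, -4.525) knots.
Bearing = atan2(1.83, -4.53) = 158.03° clockwise from north.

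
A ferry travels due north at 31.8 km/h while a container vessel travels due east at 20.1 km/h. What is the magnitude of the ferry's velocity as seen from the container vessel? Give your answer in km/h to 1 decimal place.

Taking east as x and north as y: ferry velocity = (0.000, 31.800) km/h; container vessel velocity = (20.100, 0.000) km/h.
Velocity of ferry relative to container vessel = (0.000, 31.800) − (20.100, 0.000) = (-20.100, 31.800) km/h.
Magnitude = |(-20.100, 31.800)| = 37.620 km/h.

37.6 km/h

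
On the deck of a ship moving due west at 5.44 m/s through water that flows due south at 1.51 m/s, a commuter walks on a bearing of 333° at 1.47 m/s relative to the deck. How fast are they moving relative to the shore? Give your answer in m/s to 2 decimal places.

6.11 m/s

In east/north components (m/s): commuter relative to ship = (-0.667, 1.310); ship relative to water = (-5.440, 0.000); water relative to ground = (0.000, -1.510).
Sum = (-6.107, -0.200) m/s.
Speed = |(-6.107, -0.200)| = 6.111 m/s.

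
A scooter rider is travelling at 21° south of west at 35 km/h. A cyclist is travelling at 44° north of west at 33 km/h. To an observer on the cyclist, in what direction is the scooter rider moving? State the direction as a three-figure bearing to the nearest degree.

Taking east as x and north as y: scooter rider velocity = (-32.675, -12.543) km/h; cyclist velocity = (-23.738, 22.924) km/h.
Velocity of scooter rider relative to cyclist = (-32.675, -12.543) − (-23.738, 22.924) = (-8.937, -35.467) km/h.
Bearing = atan2(-8.94, -35.47) = 194.14° clockwise from north.

194°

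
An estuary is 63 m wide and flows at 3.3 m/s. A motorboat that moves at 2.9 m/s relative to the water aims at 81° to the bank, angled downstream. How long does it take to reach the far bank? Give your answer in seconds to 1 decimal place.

The component of the motorboat's velocity perpendicular to the bank is 2.9 × sin 81° = 2.864 m/s.
The current is parallel to the bank, so it does not affect the crossing time.
Time = 63 / 2.864 = 21.995 s.

22.0 s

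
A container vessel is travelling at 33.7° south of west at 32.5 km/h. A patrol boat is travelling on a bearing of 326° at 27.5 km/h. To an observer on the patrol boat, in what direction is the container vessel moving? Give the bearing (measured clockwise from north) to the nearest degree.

196°

Taking east as x and north as y: container vessel velocity = (-27.039, -18.032) km/h; patrol boat velocity = (-15.378, 22.799) km/h.
Velocity of container vessel relative to patrol boat = (-27.039, -18.032) − (-15.378, 22.799) = (-11.661, -40.831) km/h.
Bearing = atan2(-11.66, -40.83) = 195.94° clockwise from north.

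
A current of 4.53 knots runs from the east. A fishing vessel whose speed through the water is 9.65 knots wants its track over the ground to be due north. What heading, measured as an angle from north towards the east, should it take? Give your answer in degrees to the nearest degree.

The current pushes perpendicular to the desired track; the heading must have a component into the current equal to 4.53 knots: 9.65 sin θ = 4.53.
sin θ = 0.4694, so θ = 27.997°.

28°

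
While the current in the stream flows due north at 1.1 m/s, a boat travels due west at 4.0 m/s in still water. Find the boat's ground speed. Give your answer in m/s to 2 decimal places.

4.15 m/s

Taking east as x and north as y: velocity relative to the water = (-4.000, 0.000) m/s; the water relative to ground = (0.000, 1.100) m/s.
Velocity relative to ground = (-4.000, 0.000) + (0.000, 1.100) = (-4.000, 1.100) m/s.
Speed = |(-4.000, 1.100)| = 4.148 m/s.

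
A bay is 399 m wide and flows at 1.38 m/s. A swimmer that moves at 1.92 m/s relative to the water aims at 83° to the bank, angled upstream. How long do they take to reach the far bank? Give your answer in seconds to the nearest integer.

The component of the swimmer's velocity perpendicular to the bank is 1.92 × sin 83° = 1.906 m/s.
The current is parallel to the bank, so it does not affect the crossing time.
Time = 399 / 1.906 = 209.373 s.

209 s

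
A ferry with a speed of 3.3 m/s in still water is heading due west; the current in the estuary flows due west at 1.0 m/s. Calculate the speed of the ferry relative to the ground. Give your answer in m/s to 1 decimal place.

4.3 m/s

Taking east as x and north as y: velocity relative to the water = (-3.300, 0.000) m/s; the water relative to ground = (-1.000, 0.000) m/s.
Velocity relative to ground = (-3.300, 0.000) + (-1.000, 0.000) = (-4.300, 0.000) m/s.
Speed = |(-4.300, 0.000)| = 4.300 m/s.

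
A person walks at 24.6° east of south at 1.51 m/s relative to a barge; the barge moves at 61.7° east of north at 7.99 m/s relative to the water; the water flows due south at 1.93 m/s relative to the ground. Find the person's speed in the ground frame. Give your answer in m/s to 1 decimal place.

In east/north components (m/s): person relative to barge = (0.629, -1.373); barge relative to water = (7.035, 3.788); water relative to ground = (0.000, -1.930).
Sum = (7.664, 0.485) m/s.
Speed = |(7.664, 0.485)| = 7.679 m/s.

7.7 m/s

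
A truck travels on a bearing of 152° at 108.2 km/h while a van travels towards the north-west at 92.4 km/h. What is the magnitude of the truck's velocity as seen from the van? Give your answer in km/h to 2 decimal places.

Taking east as x and north as y: truck velocity = (50.797, -95.535) km/h; van velocity = (-65.337, 65.337) km/h.
Velocity of truck relative to van = (50.797, -95.535) − (-65.337, 65.337) = (116.133, -160.872) km/h.
Magnitude = |(116.133, -160.872)| = 198.410 km/h.

198.41 km/h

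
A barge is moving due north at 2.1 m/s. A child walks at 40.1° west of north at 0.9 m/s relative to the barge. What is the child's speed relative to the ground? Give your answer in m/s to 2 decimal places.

Taking east as x and north as y: barge velocity = (0.000, 2.100) m/s; child velocity relative to barge = (-0.580, 0.688) m/s.
Velocity relative to ground = (0.000, 2.100) + (-0.580, 0.688) = (-0.580, 2.788) m/s.
Speed = |(-0.580, 2.788)| = 2.848 m/s.

2.85 m/s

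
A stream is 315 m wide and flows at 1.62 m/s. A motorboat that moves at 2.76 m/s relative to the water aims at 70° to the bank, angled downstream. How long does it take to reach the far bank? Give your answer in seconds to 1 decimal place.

The component of the motorboat's velocity perpendicular to the bank is 2.76 × sin 70° = 2.594 m/s.
The flow acts along the bank and has no component across it.
Time = 315 / 2.594 = 121.455 s.

121.5 s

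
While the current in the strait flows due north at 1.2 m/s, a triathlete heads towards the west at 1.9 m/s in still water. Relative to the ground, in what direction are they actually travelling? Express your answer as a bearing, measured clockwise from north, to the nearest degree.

302°

Taking east as x and north as y: velocity relative to the water = (-1.900, 0.000) m/s; the water relative to ground = (0.000, 1.200) m/s.
Velocity relative to ground = (-1.900, 0.000) + (0.000, 1.200) = (-1.900, 1.200) m/s.
Bearing = atan2(-1.90, 1.20) = 302.28° clockwise from north.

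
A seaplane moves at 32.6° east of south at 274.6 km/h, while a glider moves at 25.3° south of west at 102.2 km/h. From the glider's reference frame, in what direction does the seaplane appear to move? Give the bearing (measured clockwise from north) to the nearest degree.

Taking east as x and north as y: seaplane velocity = (147.946, -231.337) km/h; glider velocity = (-92.397, -43.676) km/h.
Velocity of seaplane relative to glider = (147.946, -231.337) − (-92.397, -43.676) = (240.344, -187.661) km/h.
Bearing = atan2(240.34, -187.66) = 127.98° clockwise from north.

128°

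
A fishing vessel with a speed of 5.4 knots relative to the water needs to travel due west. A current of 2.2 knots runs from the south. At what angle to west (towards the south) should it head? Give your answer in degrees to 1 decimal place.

The current pushes perpendicular to the desired track; the heading must have a component into the current equal to 2.2 knots: 5.4 sin θ = 2.2.
sin θ = 0.4074, so θ = 24.042°.

24.0°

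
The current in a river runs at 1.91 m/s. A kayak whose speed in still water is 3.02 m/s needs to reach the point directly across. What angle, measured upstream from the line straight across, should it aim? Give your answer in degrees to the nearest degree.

To cancel the current, the upstream component of the kayak's velocity must equal the flow: 3.02 sin θ = 1.91.
sin θ = 1.91 / 3.02 = 0.6325.
θ = arcsin(0.6325) = 39.231°.

39°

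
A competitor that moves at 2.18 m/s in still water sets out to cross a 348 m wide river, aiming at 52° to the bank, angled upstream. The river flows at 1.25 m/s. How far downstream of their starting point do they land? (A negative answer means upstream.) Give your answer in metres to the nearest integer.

-19 m

Perpendicular speed = 1.718 m/s; crossing time = 348 / 1.718 = 202.577 s.
Net downstream speed = -0.092 m/s.
Drift = -0.092 × 202.577 = -18.666 m (upstream).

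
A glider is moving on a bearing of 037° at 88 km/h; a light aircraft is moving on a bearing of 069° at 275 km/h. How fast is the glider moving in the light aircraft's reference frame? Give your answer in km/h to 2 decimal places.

205.73 km/h

Taking east as x and north as y: glider velocity = (52.960, 70.280) km/h; light aircraft velocity = (256.735, 98.551) km/h.
Velocity of glider relative to light aircraft = (52.960, 70.280) − (256.735, 98.551) = (-203.775, -28.271) km/h.
Magnitude = |(-203.775, -28.271)| = 205.727 km/h.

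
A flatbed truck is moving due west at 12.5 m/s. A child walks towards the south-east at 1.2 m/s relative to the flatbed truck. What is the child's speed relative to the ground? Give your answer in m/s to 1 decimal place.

11.7 m/s

Taking east as x and north as y: flatbed truck velocity = (-12.500, 0.000) m/s; child velocity relative to flatbed truck = (0.849, -0.849) m/s.
Velocity relative to ground = (-12.500, 0.000) + (0.849, -0.849) = (-11.651, -0.849) m/s.
Speed = |(-11.651, -0.849)| = 11.682 m/s.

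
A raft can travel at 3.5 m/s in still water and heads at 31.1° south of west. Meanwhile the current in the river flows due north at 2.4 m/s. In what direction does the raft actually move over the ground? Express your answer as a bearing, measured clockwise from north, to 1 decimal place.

Taking east as x and north as y: velocity relative to the water = (-2.997, -1.808) m/s; the water relative to ground = (0.000, 2.400) m/s.
Velocity relative to ground = (-2.997, -1.808) + (0.000, 2.400) = (-2.997, 0.592) m/s.
Bearing = atan2(-3.00, 0.59) = 281.18° clockwise from north.

281.2°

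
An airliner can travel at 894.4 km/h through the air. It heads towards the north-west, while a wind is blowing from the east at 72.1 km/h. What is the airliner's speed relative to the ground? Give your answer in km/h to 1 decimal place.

946.8 km/h

Taking east as x and north as y: velocity relative to the air = (-632.436, 632.436) km/h; the air relative to ground = (-72.100, 0.000) km/h.
Velocity relative to ground = (-632.436, 632.436) + (-72.100, 0.000) = (-704.536, 632.436) km/h.
Speed = |(-704.536, 632.436)| = 946.756 km/h.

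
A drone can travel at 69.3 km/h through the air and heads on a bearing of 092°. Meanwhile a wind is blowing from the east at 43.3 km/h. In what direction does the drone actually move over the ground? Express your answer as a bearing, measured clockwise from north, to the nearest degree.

Taking east as x and north as y: velocity relative to the air = (69.258, -2.419) km/h; the air relative to ground = (-43.300, 0.000) km/h.
Velocity relative to ground = (69.258, -2.419) + (-43.300, 0.000) = (25.958, -2.419) km/h.
Bearing = atan2(25.96, -2.42) = 95.32° clockwise from north.

095°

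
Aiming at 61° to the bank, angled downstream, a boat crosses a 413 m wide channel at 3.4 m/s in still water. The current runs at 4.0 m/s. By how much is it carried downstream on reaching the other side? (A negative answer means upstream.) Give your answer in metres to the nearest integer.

784 m

Perpendicular speed = 2.974 m/s; crossing time = 413 / 2.974 = 138.884 s.
Net downstream speed = 5.648 m/s.
Drift = 5.648 × 138.884 = 784.465 m (downstream).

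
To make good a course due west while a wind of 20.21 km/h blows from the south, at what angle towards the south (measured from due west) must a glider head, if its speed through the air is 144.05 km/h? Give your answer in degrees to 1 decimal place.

8.1°

The wind pushes perpendicular to the desired track; the heading must have a component into the wind equal to 20.21 km/h: 144.05 sin θ = 20.21.
sin θ = 0.1403, so θ = 8.065°.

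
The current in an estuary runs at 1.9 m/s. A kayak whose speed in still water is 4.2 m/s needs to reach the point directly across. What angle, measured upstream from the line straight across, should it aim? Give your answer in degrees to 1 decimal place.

26.9°

To cancel the current, the upstream component of the kayak's velocity must equal the flow: 4.2 sin θ = 1.9.
sin θ = 1.9 / 4.2 = 0.4524.
θ = arcsin(0.4524) = 26.897°.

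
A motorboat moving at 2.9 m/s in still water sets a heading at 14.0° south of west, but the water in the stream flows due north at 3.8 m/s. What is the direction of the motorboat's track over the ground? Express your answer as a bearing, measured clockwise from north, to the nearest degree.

Taking east as x and north as y: velocity relative to the water = (-2.814, -0.702) m/s; the water relative to ground = (0.000, 3.800) m/s.
Velocity relative to ground = (-2.814, -0.702) + (0.000, 3.800) = (-2.814, 3.098) m/s.
Bearing = atan2(-2.81, 3.10) = 317.76° clockwise from north.

318°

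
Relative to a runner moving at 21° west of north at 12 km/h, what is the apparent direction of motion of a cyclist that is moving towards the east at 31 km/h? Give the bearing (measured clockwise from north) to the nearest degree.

108°

Taking east as x and north as y: cyclist velocity = (31.000, 0.000) km/h; runner velocity = (-4.300, 11.203) km/h.
Velocity of cyclist relative to runner = (31.000, 0.000) − (-4.300, 11.203) = (35.300, -11.203) km/h.
Bearing = atan2(35.30, -11.20) = 107.61° clockwise from north.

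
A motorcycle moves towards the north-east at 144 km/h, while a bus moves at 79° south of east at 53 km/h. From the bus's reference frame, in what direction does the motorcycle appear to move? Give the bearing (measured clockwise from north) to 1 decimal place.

Taking east as x and north as y: motorcycle velocity = (101.823, 101.823) km/h; bus velocity = (10.113, -52.026) km/h.
Velocity of motorcycle relative to bus = (101.823, 101.823) − (10.113, -52.026) = (91.710, 153.850) km/h.
Bearing = atan2(91.71, 153.85) = 30.80° clockwise from north.

030.8°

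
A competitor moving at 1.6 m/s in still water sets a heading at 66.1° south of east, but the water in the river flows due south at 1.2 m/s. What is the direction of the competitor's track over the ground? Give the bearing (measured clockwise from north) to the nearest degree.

Taking east as x and north as y: velocity relative to the water = (0.648, -1.463) m/s; the water relative to ground = (0.000, -1.200) m/s.
Velocity relative to ground = (0.648, -1.463) + (0.000, -1.200) = (0.648, -2.663) m/s.
Bearing = atan2(0.65, -2.66) = 166.32° clockwise from north.

166°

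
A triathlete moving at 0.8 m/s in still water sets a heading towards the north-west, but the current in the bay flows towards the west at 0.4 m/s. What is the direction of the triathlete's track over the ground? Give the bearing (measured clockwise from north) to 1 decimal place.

Taking east as x and north as y: velocity relative to the water = (-0.566, 0.566) m/s; the water relative to ground = (-0.400, 0.000) m/s.
Velocity relative to ground = (-0.566, 0.566) + (-0.400, 0.000) = (-0.966, 0.566) m/s.
Bearing = atan2(-0.97, 0.57) = 300.36° clockwise from north.

300.4°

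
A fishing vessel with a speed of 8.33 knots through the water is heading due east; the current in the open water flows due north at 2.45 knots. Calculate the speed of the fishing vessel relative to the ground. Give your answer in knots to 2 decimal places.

Taking east as x and north as y: velocity relative to the water = (8.330, 0.000) knots; the water relative to ground = (0.000, 2.450) knots.
Velocity relative to ground = (8.330, 0.000) + (0.000, 2.450) = (8.330, 2.450) knots.
Speed = |(8.330, 2.450)| = 8.683 knots.

8.68 knots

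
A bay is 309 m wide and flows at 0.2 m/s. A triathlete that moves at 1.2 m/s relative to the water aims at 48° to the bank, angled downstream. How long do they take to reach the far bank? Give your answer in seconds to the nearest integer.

The component of the triathlete's velocity perpendicular to the bank is 1.2 × sin 48° = 0.892 m/s.
The flow acts along the bank and has no component across it.
Time = 309 / 0.892 = 346.500 s.

347 s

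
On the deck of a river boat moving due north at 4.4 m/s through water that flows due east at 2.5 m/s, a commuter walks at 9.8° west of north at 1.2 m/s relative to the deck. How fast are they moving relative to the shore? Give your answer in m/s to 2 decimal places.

6.04 m/s

In east/north components (m/s): commuter relative to river boat = (-0.204, 1.182); river boat relative to water = (0.000, 4.400); water relative to ground = (2.500, 0.000).
Sum = (2.296, 5.582) m/s.
Speed = |(2.296, 5.582)| = 6.036 m/s.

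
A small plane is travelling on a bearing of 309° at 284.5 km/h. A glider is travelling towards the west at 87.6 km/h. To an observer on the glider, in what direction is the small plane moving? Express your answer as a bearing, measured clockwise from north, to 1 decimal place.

323.3°

Taking east as x and north as y: small plane velocity = (-221.098, 179.042) km/h; glider velocity = (-87.600, 0.000) km/h.
Velocity of small plane relative to glider = (-221.098, 179.042) − (-87.600, 0.000) = (-133.498, 179.042) km/h.
Bearing = atan2(-133.50, 179.04) = 323.29° clockwise from north.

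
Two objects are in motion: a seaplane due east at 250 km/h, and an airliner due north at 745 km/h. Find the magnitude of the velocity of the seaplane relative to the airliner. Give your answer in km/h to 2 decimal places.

785.83 km/h

Taking east as x and north as y: seaplane velocity = (250.000, 0.000) km/h; airliner velocity = (0.000, 745.000) km/h.
Velocity of seaplane relative to airliner = (250.000, 0.000) − (0.000, 745.000) = (250.000, -745.000) km/h.
Magnitude = |(250.000, -745.000)| = 785.828 km/h.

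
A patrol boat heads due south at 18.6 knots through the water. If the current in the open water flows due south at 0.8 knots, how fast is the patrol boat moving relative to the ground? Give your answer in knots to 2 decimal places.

19.40 knots

Taking east as x and north as y: velocity relative to the water = (0.000, -18.600) knots; the water relative to ground = (0.000, -0.800) knots.
Velocity relative to ground = (0.000, -18.600) + (0.000, -0.800) = (0.000, -19.400) knots.
Speed = |(0.000, -19.400)| = 19.400 knots.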